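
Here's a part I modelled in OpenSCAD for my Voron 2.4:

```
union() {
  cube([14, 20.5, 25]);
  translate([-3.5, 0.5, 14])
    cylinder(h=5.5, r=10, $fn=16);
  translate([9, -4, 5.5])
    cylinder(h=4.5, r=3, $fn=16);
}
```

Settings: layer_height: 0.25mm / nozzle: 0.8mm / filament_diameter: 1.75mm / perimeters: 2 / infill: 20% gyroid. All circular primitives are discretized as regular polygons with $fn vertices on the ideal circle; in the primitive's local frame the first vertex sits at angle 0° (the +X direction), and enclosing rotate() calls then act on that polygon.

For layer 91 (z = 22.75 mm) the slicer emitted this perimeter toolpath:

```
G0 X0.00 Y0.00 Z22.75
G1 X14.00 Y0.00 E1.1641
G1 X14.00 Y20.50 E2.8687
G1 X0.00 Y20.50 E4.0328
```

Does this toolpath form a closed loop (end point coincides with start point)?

Start point (G0): (0.00, 0.00). End point (last G1): the path does not return to the start — open.

no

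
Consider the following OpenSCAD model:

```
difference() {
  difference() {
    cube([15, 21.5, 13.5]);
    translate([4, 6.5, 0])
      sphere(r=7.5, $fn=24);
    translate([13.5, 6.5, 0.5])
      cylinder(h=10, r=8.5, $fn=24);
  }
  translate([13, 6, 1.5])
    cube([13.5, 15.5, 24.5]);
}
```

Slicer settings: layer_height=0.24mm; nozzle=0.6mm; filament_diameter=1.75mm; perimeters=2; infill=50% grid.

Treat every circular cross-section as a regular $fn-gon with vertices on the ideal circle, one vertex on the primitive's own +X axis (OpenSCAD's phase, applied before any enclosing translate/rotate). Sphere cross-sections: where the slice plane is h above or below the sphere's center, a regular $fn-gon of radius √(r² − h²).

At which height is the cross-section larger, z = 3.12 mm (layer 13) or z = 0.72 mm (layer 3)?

Layer 13 (z = 3.12): the cube (footprint 15×21.5) is included at this height (area 322.50 mm²); the r=7.5 sphere at (4, 6.5) contributes a regular 24-gon of circumradius √(7.5²−3.12²) = 6.820 (area = (24/2)·6.820²·sin(360°/24) = 144.47 mm²); the cylinder at (13.5, 6.5): section is a regular 24-gon, circumradius r=8.5 (area = (24/2)·8.500²·sin(360°/24) = 224.40 mm²); After the difference (first − rest): starting from the 15×21.5 cube (322.50 mm²), the r=7.5 sphere at (4, 6.5) partially overlaps it — only the 122.42 mm² overlap (of its 144.47 mm²) is removed, clipping the outline; the r=8.5 cylinder at (13.5, 6.5) partially overlaps it — only the 80.31 mm² overlap (of its 224.40 mm²) is removed, clipping the outline — area = 119.78 mm²; the cube at (13, 6) (footprint 13.5×15.5) is included at this height (area 209.25 mm²); After the difference (first − rest): starting from that combined region (119.78 mm²), the 13.5×15.5 cube at (13, 6) partially overlaps it — only the 13.16 mm² overlap (of its 209.25 mm²) is removed, clipping the outline — area = 106.61 mm². So its area = 106.61 mm². Layer 3 (z = 0.72): the cube (footprint 15×21.5) is included at this height (area 322.50 mm²); the r=7.5 sphere at (4, 6.5) contributes a regular 24-gon of circumradius √(7.5²−0.72²) = 7.465 (area = (24/2)·7.465²·sin(360°/24) = 173.09 mm²); the r=8.5 cylinder at (13.5, 6.5) contributes a regular 24-gon of circumradius 8.5 (area = (24/2)·8.500²·sin(360°/24) = 224.40 mm²); After the difference (first − rest): starting from the 15×21.5 cube (322.50 mm²), the r=7.5 sphere at (4, 6.5) partially overlaps it — only the 138.47 mm² overlap (of its 173.09 mm²) is removed, clipping the outline; the r=8.5 cylinder at (13.5, 6.5) partially overlaps it — only the 70.89 mm² overlap (of its 224.40 mm²) is removed, clipping the outline — area = 113.14 mm²; the cube at (13, 6) is absent (z outside [1.5, 26]); After the difference (first − rest): none of the subtracted shapes is present at this height, so the result so far is unchanged — area = 113.14 mm². So its area = 113.14 mm². Layer 3 is larger (113.14 vs 106.61 mm²).

layer 3 (z = 0.72 mm)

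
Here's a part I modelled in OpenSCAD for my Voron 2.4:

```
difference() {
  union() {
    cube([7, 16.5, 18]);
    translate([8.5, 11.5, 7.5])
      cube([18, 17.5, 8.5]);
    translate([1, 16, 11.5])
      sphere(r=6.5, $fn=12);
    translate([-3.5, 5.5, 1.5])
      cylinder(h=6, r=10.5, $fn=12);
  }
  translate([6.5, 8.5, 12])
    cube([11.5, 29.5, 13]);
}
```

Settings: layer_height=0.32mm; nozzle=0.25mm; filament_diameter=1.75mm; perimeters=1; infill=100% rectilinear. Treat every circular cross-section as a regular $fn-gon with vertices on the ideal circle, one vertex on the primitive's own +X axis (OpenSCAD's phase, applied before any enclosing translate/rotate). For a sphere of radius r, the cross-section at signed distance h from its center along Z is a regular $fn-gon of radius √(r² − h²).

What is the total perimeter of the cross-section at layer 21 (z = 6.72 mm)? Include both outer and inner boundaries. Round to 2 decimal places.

76.31 mm

At z = 6.72 mm: the cube is present — its section is the full 7×16.5 rectangle (perimeter 47.00 mm); the cube at (8.5, 11.5) is absent (z outside [7.5, 16]); the sphere at (1, 16): section is a regular 12-gon, circumradius = √(r²−h²) = √(6.5²−4.78²) = 4.405 (perimeter = 2·12·4.405·sin(180°/12) = 27.36 mm); the r=10.5 cylinder at (-3.5, 5.5) contributes a regular 12-gon of circumradius 10.5 (perimeter = 2·12·10.500·sin(180°/12) = 65.22 mm); Merging all regions: the regions partially overlap (shared area 112.13 mm²), so the edge portions inside another operand are dropped and the merged outline is re-measured after clipping — boundary = 76.31 mm; the cube at (6.5, 8.5) is not intersected at this z (z outside [12, 25]); Subtracting the remaining from the first: none of the subtracted shapes is present at this height, so the result so far is unchanged — boundary = 76.31 mm. Overall, the cross-section is a single solid region. Total boundary length (outer) = 76.31 mm.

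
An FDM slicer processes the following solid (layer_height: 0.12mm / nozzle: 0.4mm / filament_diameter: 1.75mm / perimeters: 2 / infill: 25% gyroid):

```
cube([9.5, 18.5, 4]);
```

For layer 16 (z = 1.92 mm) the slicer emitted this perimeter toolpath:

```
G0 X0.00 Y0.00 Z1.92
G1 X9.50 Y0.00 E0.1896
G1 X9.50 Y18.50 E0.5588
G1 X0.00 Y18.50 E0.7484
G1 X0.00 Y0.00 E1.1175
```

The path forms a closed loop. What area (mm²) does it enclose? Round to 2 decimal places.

175.75 mm²

Apply the shoelace formula to the sequence of (X, Y) vertices; enclosed area = 175.75 mm².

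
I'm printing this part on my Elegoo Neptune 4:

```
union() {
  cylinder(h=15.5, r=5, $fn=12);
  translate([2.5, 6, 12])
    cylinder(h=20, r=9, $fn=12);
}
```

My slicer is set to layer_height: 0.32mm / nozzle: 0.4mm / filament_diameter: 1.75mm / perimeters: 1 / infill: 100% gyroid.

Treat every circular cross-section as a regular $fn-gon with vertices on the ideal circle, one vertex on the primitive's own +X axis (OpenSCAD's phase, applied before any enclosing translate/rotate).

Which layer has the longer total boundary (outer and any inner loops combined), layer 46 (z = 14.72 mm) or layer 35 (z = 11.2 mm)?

Layer 46 (z = 14.72): the r=5 cylinder gives a regular 12-gon of circumradius 5 (constant along its height) (perimeter = 2·12·5.000·sin(180°/12) = 31.06 mm); the cylinder at (2.5, 6): section is a regular 12-gon, circumradius r=9 (perimeter = 2·12·9.000·sin(180°/12) = 55.90 mm); Combining (union): the regions partially overlap (shared area 55.20 mm²), so the edge portions inside another operand are dropped and the merged outline is re-measured after clipping — boundary = 59.39 mm. So its perimeter = 59.39 mm. Layer 35 (z = 11.2): the r=5 cylinder contributes a regular 12-gon of circumradius 5 (perimeter = 2·12·5.000·sin(180°/12) = 31.06 mm); the cylinder at (2.5, 6) is absent (z outside [12, 32]); Taking the union: only the r=5 cylinder is present, so the union is just that shape — boundary = 31.06 mm. So its perimeter = 31.06 mm. Layer 46 is larger (59.39 vs 31.06 mm).

layer 46 (z = 14.72 mm)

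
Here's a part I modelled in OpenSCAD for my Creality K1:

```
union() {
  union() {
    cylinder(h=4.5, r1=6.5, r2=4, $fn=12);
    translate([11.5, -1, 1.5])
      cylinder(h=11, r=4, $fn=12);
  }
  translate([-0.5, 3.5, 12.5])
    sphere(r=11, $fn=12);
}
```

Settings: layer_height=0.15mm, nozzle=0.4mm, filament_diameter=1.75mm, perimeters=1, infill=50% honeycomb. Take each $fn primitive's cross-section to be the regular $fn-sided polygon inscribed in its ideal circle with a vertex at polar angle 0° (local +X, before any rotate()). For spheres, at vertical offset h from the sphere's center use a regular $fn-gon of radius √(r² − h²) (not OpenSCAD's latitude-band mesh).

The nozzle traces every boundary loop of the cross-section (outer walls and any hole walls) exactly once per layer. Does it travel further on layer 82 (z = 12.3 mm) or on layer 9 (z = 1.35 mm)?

layer 82 (z = 12.3 mm)

Layer 82 (z = 12.3): the cone is not intersected at this z (z outside [0, 4.5]); the cylinder at (11.5, -1): section is a regular 12-gon, circumradius r=4 (perimeter = 2·12·4.000·sin(180°/12) = 24.85 mm); Merging all regions: only the r=4 cylinder at (11.5, -1) is present, so the union is just that shape — boundary = 24.85 mm; the r=11 sphere at (-0.5, 3.5) slices to a regular 12-gon of circumradius 10.998 (√(r²−h²) with h=0.2 from center) (perimeter = 2·12·10.998·sin(180°/12) = 68.32 mm); Taking the union: the regions partially overlap (shared area 7.65 mm²), so the edge portions inside another operand are dropped and the merged outline is re-measured after clipping — boundary = 79.92 mm. So its perimeter = 79.92 mm. Layer 9 (z = 1.35): the cone contributes a regular 12-gon of circumradius 5.750 (interpolated between r1=6.5 and r2=4 at t=0.300) (perimeter = 2·12·5.750·sin(180°/12) = 35.72 mm); the cylinder at (11.5, -1) is not intersected at this z (z outside [1.5, 12.5]); Combining (union): only the cone is present, so the union is just that shape — boundary = 35.72 mm; the sphere at (-0.5, 3.5) is absent (|z−center|=11.150 > r=11); Taking the union: only the result so far is present, so the union is just that shape — boundary = 35.72 mm. So its perimeter = 35.72 mm. Layer 82 is larger (79.92 vs 35.72 mm).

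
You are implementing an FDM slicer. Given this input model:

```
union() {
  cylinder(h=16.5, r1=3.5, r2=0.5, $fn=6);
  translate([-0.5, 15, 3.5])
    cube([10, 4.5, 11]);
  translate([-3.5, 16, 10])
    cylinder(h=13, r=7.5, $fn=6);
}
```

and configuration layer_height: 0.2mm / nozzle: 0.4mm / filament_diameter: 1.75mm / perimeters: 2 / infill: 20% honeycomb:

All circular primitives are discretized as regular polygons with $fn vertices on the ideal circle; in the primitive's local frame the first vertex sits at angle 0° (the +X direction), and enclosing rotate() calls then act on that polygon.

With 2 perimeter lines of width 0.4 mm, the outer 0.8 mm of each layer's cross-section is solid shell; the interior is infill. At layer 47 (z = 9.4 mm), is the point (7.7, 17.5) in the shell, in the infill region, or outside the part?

At z = 9.4 mm: the cone contributes a regular 6-gon of circumradius 1.791 (interpolated between r1=3.5 and r2=0.5 at t=0.570); the 10×4.5 cube at (-0.5, 15) contributes its full rectangle; the cylinder at (-3.5, 16) is absent (z outside [10, 23]); Combining (union): the 2 present regions are separate (no shared area or edge), so areas and boundary lengths simply add and each stays a separate island — 2 connected regions. Overall, the cross-section has 2 separate islands. The nearest boundary edge runs (9.50, 19.50)→(9.50, 15.00); distance from the point to it = 1.80 mm. (Shell/infill is judged within the island containing the point — the largest one.) The point is inside the cross-section and 1.80 mm from the nearest boundary — more than the 0.8 mm shell width (2 × 0.4), so it's in the infill interior.

infill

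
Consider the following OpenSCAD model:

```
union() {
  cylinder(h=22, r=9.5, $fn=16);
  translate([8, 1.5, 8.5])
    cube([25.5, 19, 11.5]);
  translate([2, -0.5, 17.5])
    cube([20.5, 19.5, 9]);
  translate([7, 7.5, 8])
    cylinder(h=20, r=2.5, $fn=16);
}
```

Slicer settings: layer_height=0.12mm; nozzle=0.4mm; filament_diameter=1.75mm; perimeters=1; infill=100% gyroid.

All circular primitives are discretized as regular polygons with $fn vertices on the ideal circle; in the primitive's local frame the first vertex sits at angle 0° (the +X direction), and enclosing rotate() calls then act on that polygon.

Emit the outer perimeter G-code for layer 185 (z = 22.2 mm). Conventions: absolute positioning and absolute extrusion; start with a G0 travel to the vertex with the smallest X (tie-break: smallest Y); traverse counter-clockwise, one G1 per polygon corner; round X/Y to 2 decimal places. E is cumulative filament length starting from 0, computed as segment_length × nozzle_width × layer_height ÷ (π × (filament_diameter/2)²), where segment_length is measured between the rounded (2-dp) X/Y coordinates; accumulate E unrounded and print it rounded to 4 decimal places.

G0 X2.00 Y-0.50 Z22.20
G1 X22.50 Y-0.50 E0.4091
G1 X22.50 Y19.00 E0.7982
G1 X2.00 Y19.00 E1.2073
G1 X2.00 Y-0.50 E1.5965

At z = 22.2 mm: the cylinder is not intersected at this z (z outside [0, 22]); the cube at (8, 1.5) is not intersected at this z (z outside [8.5, 20]); the 20.5×19.5 cube at (2, -0.5) contributes its full rectangle; the r=2.5 cylinder at (7, 7.5) contributes a regular 16-gon of circumradius 2.5; Merging all regions: the r=2.5 cylinder at (7, 7.5) lies entirely inside the 20.5×19.5 cube at (2, -0.5), so the union is just the 20.5×19.5 cube at (2, -0.5) — 1 connected region. The outline is a single polygon with 4 vertices. Extrusion per mm of travel: 0.4 × 0.12 / (π × 0.875²) = 0.019956. Accumulating E over each segment gives final E = 1.5965.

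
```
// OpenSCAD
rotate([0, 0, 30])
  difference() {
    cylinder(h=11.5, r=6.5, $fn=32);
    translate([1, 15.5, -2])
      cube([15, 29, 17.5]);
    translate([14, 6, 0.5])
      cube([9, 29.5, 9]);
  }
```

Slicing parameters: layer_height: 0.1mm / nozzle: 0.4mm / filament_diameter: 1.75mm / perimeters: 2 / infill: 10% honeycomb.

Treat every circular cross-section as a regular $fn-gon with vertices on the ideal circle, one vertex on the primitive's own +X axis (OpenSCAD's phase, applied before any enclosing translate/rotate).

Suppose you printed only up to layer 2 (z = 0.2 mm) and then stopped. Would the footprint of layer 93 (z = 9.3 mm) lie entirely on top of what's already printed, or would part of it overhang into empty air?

Compare the two slices. At z = 0.2: the r=6.5 cylinder gives a regular 32-gon of circumradius 6.5 (constant along its height) (area = (32/2)·6.500²·sin(360°/32) = 131.88 mm²); the cube at (1, 15.5) (footprint 15×29) is included at this height (area 435.00 mm²); the cube at (14, 6) does not reach this height (z outside [0.5, 9.5]); After the difference (first − rest): starting from the r=6.5 cylinder (131.88 mm²), the 15×29 cube at (1, 15.5) misses the remaining region (no effect) — area = 131.88 mm²; (rotated 30° about Z; rotation is an isometry so areas/perimeters/island counts are preserved). At z = 9.3: the cylinder: section is a regular 32-gon, circumradius r=6.5 (area = (32/2)·6.500²·sin(360°/32) = 131.88 mm²); the 15×29 cube at (1, 15.5) contributes its full rectangle (area 435.00 mm²); the cube at (14, 6) (footprint 9×29.5) is included at this height (area 265.50 mm²); Subtracting the remaining from the first: starting from the r=6.5 cylinder (131.88 mm²), the 15×29 cube at (1, 15.5) misses the remaining region (no effect); the 9×29.5 cube at (14, 6) misses the remaining region (no effect) — area = 131.88 mm²; (whole slice rotated 30° about Z — lengths, areas and connectivity unchanged). Checking containment: the cross-section at z = 9.3 is a subset of the cross-section at z = 0.2.

entirely on top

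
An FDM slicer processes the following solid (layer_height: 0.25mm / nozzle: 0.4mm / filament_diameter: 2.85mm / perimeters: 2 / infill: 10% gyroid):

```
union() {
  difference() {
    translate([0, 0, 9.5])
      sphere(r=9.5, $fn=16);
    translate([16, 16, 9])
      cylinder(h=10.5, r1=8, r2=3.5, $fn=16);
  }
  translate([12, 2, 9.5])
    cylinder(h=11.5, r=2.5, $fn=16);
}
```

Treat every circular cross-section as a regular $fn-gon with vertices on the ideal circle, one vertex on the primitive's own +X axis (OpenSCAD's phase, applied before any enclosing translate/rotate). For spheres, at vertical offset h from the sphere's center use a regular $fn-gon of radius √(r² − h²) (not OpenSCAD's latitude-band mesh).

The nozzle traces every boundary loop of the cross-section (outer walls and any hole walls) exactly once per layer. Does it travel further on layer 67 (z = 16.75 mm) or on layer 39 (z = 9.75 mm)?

layer 39 (z = 9.75 mm)

Layer 67 (z = 16.75): the sphere: section is a regular 16-gon, circumradius = √(r²−h²) = √(9.5²−7.25²) = 6.139 (perimeter = 2·16·6.139·sin(180°/16) = 38.33 mm); the cone at (16, 16) contributes a regular 16-gon of circumradius 4.679 (interpolated between r1=8 and r2=3.5 at t=0.738) (perimeter = 2·16·4.679·sin(180°/16) = 29.21 mm); Taking the first minus the rest: starting from the r=9.5 sphere, the cone at (16, 16) misses the remaining region (no effect) — boundary = 38.33 mm; the cylinder at (12, 2): section is a regular 16-gon, circumradius r=2.5 (perimeter = 2·16·2.500·sin(180°/16) = 15.61 mm); Combining (union): the 2 present regions are separate (no shared area or edge), so areas and boundary lengths simply add and each stays a separate island — boundary = 53.93 mm. So its perimeter = 53.93 mm. Layer 39 (z = 9.75): the r=9.5 sphere slices to a regular 16-gon of circumradius 9.497 (√(r²−h²) with h=0.25 from center) (perimeter = 2·16·9.497·sin(180°/16) = 59.29 mm); the cone at (16, 16) (r1=8→r2=3.5) has section circumradius 7.679 here — a regular 16-gon (perimeter = 2·16·7.679·sin(180°/16) = 47.94 mm); Taking the first minus the rest: starting from the r=9.5 sphere, the cone at (16, 16) misses the remaining region (no effect) — boundary = 59.29 mm; the r=2.5 cylinder at (12, 2) contributes a regular 16-gon of circumradius 2.5 (perimeter = 2·16·2.500·sin(180°/16) = 15.61 mm); Merging all regions: the 2 present regions are separate (no shared area or edge), so areas and boundary lengths simply add and each stays a separate island — boundary = 74.89 mm. So its perimeter = 74.89 mm. Layer 39 is larger (74.89 vs 53.93 mm).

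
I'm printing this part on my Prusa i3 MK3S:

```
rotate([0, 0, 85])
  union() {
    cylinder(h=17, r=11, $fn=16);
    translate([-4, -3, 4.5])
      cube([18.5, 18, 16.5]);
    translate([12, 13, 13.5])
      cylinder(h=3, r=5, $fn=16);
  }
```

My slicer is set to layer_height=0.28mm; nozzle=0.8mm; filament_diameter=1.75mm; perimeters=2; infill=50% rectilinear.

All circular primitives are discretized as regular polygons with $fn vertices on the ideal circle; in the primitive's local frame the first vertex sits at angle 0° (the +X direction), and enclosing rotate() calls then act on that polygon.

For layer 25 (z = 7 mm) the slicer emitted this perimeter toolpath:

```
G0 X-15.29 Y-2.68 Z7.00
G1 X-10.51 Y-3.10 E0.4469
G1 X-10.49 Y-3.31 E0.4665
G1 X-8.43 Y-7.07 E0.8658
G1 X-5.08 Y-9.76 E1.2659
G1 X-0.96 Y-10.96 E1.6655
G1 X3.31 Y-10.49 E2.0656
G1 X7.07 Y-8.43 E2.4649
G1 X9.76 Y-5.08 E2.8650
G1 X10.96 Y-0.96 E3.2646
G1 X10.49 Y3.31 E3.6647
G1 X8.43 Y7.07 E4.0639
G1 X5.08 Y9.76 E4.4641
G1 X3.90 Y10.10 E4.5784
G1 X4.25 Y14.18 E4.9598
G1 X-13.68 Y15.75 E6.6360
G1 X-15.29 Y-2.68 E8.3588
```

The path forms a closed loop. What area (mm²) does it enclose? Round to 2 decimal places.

Apply the shoelace formula to the sequence of (X, Y) vertices; enclosed area = 524.35 mm².

524.35 mm²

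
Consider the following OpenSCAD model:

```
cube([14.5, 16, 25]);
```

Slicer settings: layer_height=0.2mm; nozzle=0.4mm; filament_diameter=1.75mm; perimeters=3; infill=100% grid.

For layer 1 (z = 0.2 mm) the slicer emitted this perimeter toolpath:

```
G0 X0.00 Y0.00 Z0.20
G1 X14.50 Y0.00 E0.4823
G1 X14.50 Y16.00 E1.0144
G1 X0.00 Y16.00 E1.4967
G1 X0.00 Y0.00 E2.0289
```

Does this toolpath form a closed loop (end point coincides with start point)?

Start point (G0): (0.00, 0.00). End point (last G1): the path returns to the start — closed.

yes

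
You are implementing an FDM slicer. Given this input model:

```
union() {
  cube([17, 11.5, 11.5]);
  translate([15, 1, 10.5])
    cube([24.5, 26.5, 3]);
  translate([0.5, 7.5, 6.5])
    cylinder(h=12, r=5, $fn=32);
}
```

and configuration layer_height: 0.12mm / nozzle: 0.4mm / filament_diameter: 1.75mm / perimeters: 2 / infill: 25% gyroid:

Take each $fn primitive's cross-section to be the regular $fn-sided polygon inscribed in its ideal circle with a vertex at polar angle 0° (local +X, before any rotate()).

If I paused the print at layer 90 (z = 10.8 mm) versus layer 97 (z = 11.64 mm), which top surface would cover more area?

Layer 90 (z = 10.8): the 17×11.5 cube contributes its full rectangle (area 195.50 mm²); the cube at (15, 1) (footprint 24.5×26.5) is included at this height (area 649.25 mm²); the r=5 cylinder at (0.5, 7.5) contributes a regular 32-gon of circumradius 5 (area = (32/2)·5.000²·sin(360°/32) = 78.04 mm²); Taking the union: the regions partially overlap — summed areas 922.79 mm² minus the doubly-counted overlap 62.51 mm² gives 860.27 mm² — area = 860.27 mm². So its area = 860.27 mm². Layer 97 (z = 11.64): the cube is absent (z outside [0, 11.5]); the 24.5×26.5 cube at (15, 1) contributes its full rectangle (area 649.25 mm²); the r=5 cylinder at (0.5, 7.5) contributes a regular 32-gon of circumradius 5 (area = (32/2)·5.000²·sin(360°/32) = 78.04 mm²); Taking the union: the 2 present regions are separate (no shared area or edge), so areas and boundary lengths simply add and each stays a separate island — area = 727.29 mm². So its area = 727.29 mm². Layer 90 is larger (860.27 vs 727.29 mm²).

layer 90 (z = 10.8 mm)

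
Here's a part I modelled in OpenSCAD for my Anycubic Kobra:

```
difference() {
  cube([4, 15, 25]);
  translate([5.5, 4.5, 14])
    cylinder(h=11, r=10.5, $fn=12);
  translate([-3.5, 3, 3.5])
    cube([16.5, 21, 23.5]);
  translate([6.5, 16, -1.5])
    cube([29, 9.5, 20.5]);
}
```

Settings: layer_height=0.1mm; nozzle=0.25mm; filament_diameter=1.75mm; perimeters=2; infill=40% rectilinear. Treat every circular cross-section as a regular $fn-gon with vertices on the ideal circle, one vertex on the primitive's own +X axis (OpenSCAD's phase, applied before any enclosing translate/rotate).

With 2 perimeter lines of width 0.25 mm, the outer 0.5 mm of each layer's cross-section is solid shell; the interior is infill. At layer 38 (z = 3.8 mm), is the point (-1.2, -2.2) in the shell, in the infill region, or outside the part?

outside

At z = 3.8 mm: the cube is present — its section is the full 4×15 rectangle; the cylinder at (5.5, 4.5) is not intersected at this z (z outside [14, 25]); the cube at (-3.5, 3) is present — its section is the full 16.5×21 rectangle; the 29×9.5 cube at (6.5, 16) contributes its full rectangle; After the difference (first − rest): starting from the 4×15 cube, the 16.5×21 cube at (-3.5, 3) partially overlaps it — only the 48.00 mm² overlap (of its 346.50 mm²) is removed, clipping the outline; the 29×9.5 cube at (6.5, 16) misses the remaining region (no effect) — 1 connected region. Overall, the cross-section is a single solid region. The nearest boundary edge runs (4.00, 0.00)→(0.00, 0.00); distance from the point to it = 2.51 mm. The point is not inside any of the regions above, so it lies outside the cross-section (2.51 mm from the nearest boundary).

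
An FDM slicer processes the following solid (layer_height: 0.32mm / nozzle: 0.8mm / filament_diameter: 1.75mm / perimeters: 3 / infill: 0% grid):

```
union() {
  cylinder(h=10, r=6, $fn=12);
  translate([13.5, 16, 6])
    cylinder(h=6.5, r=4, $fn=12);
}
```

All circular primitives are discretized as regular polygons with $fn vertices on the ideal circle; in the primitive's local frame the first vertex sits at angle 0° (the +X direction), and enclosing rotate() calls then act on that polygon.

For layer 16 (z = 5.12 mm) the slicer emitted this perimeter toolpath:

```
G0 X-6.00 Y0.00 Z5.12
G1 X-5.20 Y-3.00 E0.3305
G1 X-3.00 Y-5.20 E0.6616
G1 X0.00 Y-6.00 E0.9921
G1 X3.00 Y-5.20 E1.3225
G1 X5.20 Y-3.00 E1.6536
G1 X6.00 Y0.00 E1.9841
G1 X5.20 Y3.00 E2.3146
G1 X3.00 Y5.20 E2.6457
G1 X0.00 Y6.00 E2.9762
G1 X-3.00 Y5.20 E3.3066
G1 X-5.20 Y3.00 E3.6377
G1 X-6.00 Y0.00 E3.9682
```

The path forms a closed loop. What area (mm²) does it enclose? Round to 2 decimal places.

108.08 mm²

Apply the shoelace formula to the sequence of (X, Y) vertices; enclosed area = 108.08 mm².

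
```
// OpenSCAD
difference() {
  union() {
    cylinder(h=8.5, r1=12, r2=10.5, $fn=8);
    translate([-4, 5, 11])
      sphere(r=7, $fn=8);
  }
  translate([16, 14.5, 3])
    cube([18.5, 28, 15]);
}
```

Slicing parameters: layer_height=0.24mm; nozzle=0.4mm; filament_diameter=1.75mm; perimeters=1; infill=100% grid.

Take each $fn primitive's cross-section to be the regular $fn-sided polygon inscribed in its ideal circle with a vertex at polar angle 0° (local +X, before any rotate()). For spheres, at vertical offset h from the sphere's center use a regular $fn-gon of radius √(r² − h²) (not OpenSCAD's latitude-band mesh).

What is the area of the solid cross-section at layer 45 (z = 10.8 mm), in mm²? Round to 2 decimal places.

138.48 mm²

At z = 10.8 mm: the cone is absent (z outside [0, 8.5]); the r=7 sphere at (-4, 5) contributes a regular 8-gon of circumradius √(7²−0.2²) = 6.997 (area = (8/2)·6.997²·sin(360°/8) = 138.48 mm²); Merging all regions: only the r=7 sphere at (-4, 5) is present, so the union is just that shape — area = 138.48 mm²; the cube at (16, 14.5) (footprint 18.5×28) is included at this height (area 518.00 mm²); Taking the first minus the rest: starting from that combined region (138.48 mm²), the 18.5×28 cube at (16, 14.5) misses the remaining region (no effect) — area = 138.48 mm². Overall, the cross-section is a single solid region. Net area = 138.48 mm².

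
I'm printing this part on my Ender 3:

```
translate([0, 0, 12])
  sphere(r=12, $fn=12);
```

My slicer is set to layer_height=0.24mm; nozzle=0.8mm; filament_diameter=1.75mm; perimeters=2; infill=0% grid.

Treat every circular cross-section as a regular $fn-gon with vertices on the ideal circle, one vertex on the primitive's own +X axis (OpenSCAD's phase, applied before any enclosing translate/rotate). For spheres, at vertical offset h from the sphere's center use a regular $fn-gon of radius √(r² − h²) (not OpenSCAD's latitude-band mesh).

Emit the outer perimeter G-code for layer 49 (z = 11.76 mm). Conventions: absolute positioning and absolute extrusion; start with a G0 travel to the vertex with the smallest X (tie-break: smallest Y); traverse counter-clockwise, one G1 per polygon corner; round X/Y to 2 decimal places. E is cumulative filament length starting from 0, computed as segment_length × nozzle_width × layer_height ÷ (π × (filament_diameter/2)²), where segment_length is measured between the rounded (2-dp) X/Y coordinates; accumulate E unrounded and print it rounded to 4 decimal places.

At z = 11.76 mm: the r=12 sphere contributes a regular 12-gon of circumradius √(12²−0.24²) = 11.998. The outline is a single polygon with 12 vertices. Extrusion per mm of travel: 0.8 × 0.24 / (π × 0.875²) = 0.079824. Accumulating E over each segment gives final E = 5.9494.

G0 X-12.00 Y0.00 Z11.76
G1 X-10.39 Y-6.00 E0.4959
G1 X-6.00 Y-10.39 E0.9915
G1 X0.00 Y-12.00 E1.4874
G1 X6.00 Y-10.39 E1.9832
G1 X10.39 Y-6.00 E2.4788
G1 X12.00 Y0.00 E2.9747
G1 X10.39 Y6.00 E3.4706
G1 X6.00 Y10.39 E3.9662
G1 X0.00 Y12.00 E4.4621
G1 X-6.00 Y10.39 E4.9580
G1 X-10.39 Y6.00 E5.4535
G1 X-12.00 Y0.00 E5.9494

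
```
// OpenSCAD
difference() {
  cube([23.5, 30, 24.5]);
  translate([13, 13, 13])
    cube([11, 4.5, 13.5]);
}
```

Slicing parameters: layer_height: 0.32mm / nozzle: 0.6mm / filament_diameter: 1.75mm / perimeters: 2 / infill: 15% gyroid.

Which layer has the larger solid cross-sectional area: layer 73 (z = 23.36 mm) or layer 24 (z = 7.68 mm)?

layer 24 (z = 7.68 mm)

Layer 73 (z = 23.36): the cube is present — its section is the full 23.5×30 rectangle (area 705.00 mm²); the 11×4.5 cube at (13, 13) contributes its full rectangle (area 49.50 mm²); After the difference (first − rest): starting from the 23.5×30 cube (705.00 mm²), the 11×4.5 cube at (13, 13) partially overlaps it — only the 47.25 mm² overlap (of its 49.50 mm²) is removed, clipping the outline — area = 657.75 mm². So its area = 657.75 mm². Layer 24 (z = 7.68): the cube (footprint 23.5×30) is included at this height (area 705.00 mm²); the cube at (13, 13) is absent (z outside [13, 26.5]); After the difference (first − rest): none of the subtracted shapes is present at this height, so the 23.5×30 cube is unchanged — area = 705.00 mm². So its area = 705.00 mm². Layer 24 is larger (705.00 vs 657.75 mm²).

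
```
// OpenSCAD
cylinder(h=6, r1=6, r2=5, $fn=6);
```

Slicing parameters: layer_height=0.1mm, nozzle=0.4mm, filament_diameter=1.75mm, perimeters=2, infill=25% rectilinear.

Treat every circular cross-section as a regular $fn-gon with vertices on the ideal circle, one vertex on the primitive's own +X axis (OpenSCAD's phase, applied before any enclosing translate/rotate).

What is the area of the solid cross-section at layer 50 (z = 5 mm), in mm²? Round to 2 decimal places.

69.35 mm²

At z = 5 mm: the cone contributes a regular 6-gon of circumradius 5.167 (interpolated between r1=6 and r2=5 at t=0.833) (area = (6/2)·5.167²·sin(360°/6) = 69.35 mm²). Overall, the cross-section is a single solid region. Net area = 69.35 mm².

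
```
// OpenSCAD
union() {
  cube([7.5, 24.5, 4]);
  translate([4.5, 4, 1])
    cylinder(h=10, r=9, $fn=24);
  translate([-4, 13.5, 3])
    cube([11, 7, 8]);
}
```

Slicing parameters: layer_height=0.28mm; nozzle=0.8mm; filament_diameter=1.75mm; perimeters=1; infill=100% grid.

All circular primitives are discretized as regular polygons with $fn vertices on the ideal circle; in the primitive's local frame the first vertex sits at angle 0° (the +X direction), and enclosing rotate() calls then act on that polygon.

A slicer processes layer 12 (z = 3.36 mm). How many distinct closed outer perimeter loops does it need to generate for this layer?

1

At z = 3.36 mm: the cube is present — its section is the full 7.5×24.5 rectangle; the cylinder at (4.5, 4): section is a regular 24-gon, circumradius r=9; the 11×7 cube at (-4, 13.5) contributes its full rectangle; Taking the union: the regions partially overlap (shared area 143.85 mm²), so overlapping operands fuse into one piece — 1 connected region. The result has 1 disconnected region.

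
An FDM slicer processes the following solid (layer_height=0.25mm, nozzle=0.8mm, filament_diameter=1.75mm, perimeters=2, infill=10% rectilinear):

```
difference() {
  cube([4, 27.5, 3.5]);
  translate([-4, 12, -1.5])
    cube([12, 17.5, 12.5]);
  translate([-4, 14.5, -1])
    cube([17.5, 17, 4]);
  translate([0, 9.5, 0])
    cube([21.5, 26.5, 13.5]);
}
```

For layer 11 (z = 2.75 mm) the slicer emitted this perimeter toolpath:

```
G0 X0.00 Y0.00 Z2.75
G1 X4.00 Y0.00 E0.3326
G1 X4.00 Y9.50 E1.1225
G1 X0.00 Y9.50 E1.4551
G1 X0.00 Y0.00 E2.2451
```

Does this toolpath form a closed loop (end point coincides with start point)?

yes

Start point (G0): (0.00, 0.00). End point (last G1): the path returns to the start — closed.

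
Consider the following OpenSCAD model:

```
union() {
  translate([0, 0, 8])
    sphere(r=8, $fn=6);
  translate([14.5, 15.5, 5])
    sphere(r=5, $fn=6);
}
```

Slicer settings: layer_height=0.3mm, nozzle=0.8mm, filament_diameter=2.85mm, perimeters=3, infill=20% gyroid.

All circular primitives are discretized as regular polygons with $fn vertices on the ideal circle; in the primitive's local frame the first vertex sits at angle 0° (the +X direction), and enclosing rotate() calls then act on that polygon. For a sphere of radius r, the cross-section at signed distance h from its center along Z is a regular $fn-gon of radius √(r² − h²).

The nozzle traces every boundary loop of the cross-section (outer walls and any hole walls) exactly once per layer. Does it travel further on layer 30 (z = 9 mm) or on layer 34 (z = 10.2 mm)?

Layer 30 (z = 9): the sphere: section is a regular 6-gon, circumradius = √(r²−h²) = √(8²−1²) = 7.937 (perimeter = 2·6·7.937·sin(180°/6) = 47.62 mm); the sphere at (14.5, 15.5): section is a regular 6-gon, circumradius = √(r²−h²) = √(5²−4²) = 3.000 (perimeter = 2·6·3.000·sin(180°/6) = 18.00 mm); Merging all regions: the 2 present regions are separate (no shared area or edge), so areas and boundary lengths simply add and each stays a separate island — boundary = 65.62 mm. So its perimeter = 65.62 mm. Layer 34 (z = 10.2): the r=8 sphere contributes a regular 6-gon of circumradius √(8²−2.2²) = 7.692 (perimeter = 2·6·7.692·sin(180°/6) = 46.15 mm); the sphere at (14.5, 15.5) does not reach this height (|z−center|=5.200 > r=5); Combining (union): only the r=8 sphere is present, so the union is just that shape — boundary = 46.15 mm. So its perimeter = 46.15 mm. Layer 30 is larger (65.62 vs 46.15 mm).

layer 30 (z = 9 mm)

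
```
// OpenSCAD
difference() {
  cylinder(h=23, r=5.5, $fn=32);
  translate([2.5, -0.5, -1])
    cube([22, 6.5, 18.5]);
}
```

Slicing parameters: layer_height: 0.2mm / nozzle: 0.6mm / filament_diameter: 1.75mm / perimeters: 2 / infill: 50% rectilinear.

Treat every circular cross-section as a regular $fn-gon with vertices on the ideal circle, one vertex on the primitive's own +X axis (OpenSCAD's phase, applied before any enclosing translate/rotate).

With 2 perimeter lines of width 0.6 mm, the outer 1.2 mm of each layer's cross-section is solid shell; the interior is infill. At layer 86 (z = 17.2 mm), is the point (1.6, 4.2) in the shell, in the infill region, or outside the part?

At z = 17.2 mm: the r=5.5 cylinder contributes a regular 32-gon of circumradius 5.5; the cube at (2.5, -0.5) (footprint 22×6.5) is included at this height; Taking the first minus the rest: starting from the r=5.5 cylinder, the 22×6.5 cube at (2.5, -0.5) partially overlaps it — only the 11.88 mm² overlap (of its 143.00 mm²) is removed, clipping the outline — 1 connected region. Overall, the cross-section is a single solid region. The nearest boundary edge runs (2.50, 4.87)→(2.50, -0.50); distance from the point to it = 0.90 mm. The point is inside the cross-section, 0.90 mm from the nearest boundary — within the 1.2 mm shell band (2 × 0.6).

shell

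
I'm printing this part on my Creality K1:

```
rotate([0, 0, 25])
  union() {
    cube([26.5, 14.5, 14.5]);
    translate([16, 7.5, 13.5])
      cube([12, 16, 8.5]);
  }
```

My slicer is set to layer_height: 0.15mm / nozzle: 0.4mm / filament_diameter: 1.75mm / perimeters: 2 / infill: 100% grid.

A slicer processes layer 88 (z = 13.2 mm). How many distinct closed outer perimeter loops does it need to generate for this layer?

At z = 13.2 mm: the 26.5×14.5 cube contributes its full rectangle; the cube at (16, 7.5) is not intersected at this z (z outside [13.5, 22]); Taking the union: only the 26.5×14.5 cube is present, so the union is just that shape — 1 connected region; (rotated 25° about Z; rotation is an isometry so areas/perimeters/island counts are preserved). The result has 1 disconnected region.

1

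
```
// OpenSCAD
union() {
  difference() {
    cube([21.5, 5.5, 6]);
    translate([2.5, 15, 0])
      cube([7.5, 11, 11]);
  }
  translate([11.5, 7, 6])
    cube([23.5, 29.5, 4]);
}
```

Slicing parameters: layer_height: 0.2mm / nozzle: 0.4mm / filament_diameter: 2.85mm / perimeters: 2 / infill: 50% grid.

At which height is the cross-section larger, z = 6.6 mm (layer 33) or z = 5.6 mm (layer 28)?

layer 33 (z = 6.6 mm)

Layer 33 (z = 6.6): the cube is not intersected at this z (z outside [0, 6]); the 7.5×11 cube at (2.5, 15) contributes its full rectangle (area 82.50 mm²); Subtracting the remaining from the first: the first operand is absent here, so nothing remains; the cube at (11.5, 7) (footprint 23.5×29.5) is included at this height (area 693.25 mm²); Combining (union): only the 23.5×29.5 cube at (11.5, 7) is present, so the union is just that shape — area = 693.25 mm². So its area = 693.25 mm². Layer 28 (z = 5.6): the cube (footprint 21.5×5.5) is included at this height (area 118.25 mm²); the cube at (2.5, 15) (footprint 7.5×11) is included at this height (area 82.50 mm²); After the difference (first − rest): starting from the 21.5×5.5 cube (118.25 mm²), the 7.5×11 cube at (2.5, 15) misses the remaining region (no effect) — area = 118.25 mm²; the cube at (11.5, 7) is not intersected at this z (z outside [6, 10]); Merging all regions: only the result so far is present, so the union is just that shape — area = 118.25 mm². So its area = 118.25 mm². Layer 33 is larger (693.25 vs 118.25 mm²).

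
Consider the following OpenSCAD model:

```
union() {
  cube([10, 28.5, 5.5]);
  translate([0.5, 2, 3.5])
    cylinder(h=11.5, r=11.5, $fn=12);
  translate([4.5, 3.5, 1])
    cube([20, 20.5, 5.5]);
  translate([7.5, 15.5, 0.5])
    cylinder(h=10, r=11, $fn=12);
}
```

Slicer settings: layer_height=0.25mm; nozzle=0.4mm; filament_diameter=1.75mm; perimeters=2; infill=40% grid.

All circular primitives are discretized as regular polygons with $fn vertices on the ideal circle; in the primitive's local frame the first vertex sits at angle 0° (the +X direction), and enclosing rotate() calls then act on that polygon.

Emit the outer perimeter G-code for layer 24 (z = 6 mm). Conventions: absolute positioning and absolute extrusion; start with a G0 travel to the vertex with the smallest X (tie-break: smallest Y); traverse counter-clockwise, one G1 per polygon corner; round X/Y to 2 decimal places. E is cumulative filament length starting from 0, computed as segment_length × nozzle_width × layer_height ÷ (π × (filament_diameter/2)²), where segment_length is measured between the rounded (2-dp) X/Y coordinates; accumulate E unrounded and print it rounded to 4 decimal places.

G0 X-11.00 Y2.00 Z6.00
G1 X-9.46 Y-3.75 E0.2475
G1 X-5.25 Y-7.96 E0.4950
G1 X0.50 Y-9.50 E0.7425
G1 X6.25 Y-7.96 E0.9900
G1 X10.46 Y-3.75 E1.2375
G1 X12.00 Y2.00 E1.4850
G1 X11.60 Y3.50 E1.5495
G1 X24.50 Y3.50 E2.0859
G1 X24.50 Y24.00 E2.9381
G1 X14.03 Y24.00 E3.3734
G1 X13.00 Y25.03 E3.4340
G1 X7.50 Y26.50 E3.6707
G1 X2.00 Y25.03 E3.9074
G1 X-2.03 Y21.00 E4.1443
G1 X-3.50 Y15.50 E4.3810
G1 X-2.73 Y12.63 E4.5046
G1 X-5.25 Y11.96 E4.6130
G1 X-9.46 Y7.75 E4.8605
G1 X-11.00 Y2.00 E5.1080

At z = 6 mm: the cube is not intersected at this z (z outside [0, 5.5]); the r=11.5 cylinder at (0.5, 2) gives a regular 12-gon of circumradius 11.5 (constant along its height); the cube at (4.5, 3.5) (footprint 20×20.5) is included at this height; the r=11 cylinder at (7.5, 15.5) gives a regular 12-gon of circumradius 11 (constant along its height); Combining (union): the regions partially overlap (shared area 312.80 mm²), so overlapping operands fuse into one piece — 1 connected region. The outline is a single polygon with 19 vertices. Extrusion per mm of travel: 0.4 × 0.25 / (π × 0.875²) = 0.041575. Accumulating E over each segment gives final E = 5.1080.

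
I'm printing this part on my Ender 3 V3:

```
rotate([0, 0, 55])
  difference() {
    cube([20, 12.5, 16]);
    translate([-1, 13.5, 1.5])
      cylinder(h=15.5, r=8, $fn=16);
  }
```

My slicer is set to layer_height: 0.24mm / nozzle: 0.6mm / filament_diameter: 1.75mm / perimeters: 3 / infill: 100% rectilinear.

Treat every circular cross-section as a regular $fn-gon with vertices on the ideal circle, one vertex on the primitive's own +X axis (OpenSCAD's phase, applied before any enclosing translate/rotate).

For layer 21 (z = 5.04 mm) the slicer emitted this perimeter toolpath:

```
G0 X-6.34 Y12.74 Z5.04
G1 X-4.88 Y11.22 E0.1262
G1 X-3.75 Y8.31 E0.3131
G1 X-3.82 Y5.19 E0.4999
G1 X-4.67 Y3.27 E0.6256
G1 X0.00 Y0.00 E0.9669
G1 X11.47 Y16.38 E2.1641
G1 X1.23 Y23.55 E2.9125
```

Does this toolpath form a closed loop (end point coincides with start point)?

Start point (G0): (-6.34, 12.74). End point (last G1): the path does not return to the start — open.

no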